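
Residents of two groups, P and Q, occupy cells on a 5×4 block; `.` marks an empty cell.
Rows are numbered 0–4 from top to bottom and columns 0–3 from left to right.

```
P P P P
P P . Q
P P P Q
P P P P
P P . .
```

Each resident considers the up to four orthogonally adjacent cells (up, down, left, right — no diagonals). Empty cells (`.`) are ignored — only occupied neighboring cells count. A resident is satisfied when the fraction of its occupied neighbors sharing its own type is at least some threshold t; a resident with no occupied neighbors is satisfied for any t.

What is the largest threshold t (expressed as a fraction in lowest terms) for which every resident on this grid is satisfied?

Row 0: (0,0)P 2/2 · (0,1)P 3/3 · (0,2)P 2/2 · (0,3)P 1/2
Row 1: (1,0)P 3/3 · (1,1)P 3/3 · (1,3)Q 1/2
Row 2: (2,0)P 3/3 · (2,1)P 4/4 · (2,2)P 2/3 · (2,3)Q 1/3
Row 3: (3,0)P 3/3 · (3,1)P 4/4 · (3,2)P 3/3 · (3,3)P 1/2
Row 4: (4,0)P 2/2 · (4,1)P 2/2
The smallest same-type fraction is 1/3 at (2,3), which reduces to 1/3. Any threshold above that leaves this resident unsatisfied.

1/3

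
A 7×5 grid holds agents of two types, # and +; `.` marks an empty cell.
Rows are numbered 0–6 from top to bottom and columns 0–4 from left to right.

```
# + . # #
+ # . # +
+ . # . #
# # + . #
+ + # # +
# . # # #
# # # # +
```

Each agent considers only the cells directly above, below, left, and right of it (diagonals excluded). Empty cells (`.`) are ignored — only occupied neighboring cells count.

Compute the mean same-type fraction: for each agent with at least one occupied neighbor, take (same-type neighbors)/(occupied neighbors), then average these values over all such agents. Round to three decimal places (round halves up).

0.443

(0,0)# 0/2
(0,1)+ 0/2
(0,3)# 2/2
(0,4)# 1/2
(1,0)+ 1/3
(1,1)# 0/2
(1,3)# 1/2
(1,4)+ 0/3
(2,0)+ 1/2
(2,2)# 0/1
(2,4)# 1/2
(3,0)# 1/3
(3,1)# 1/3
(3,2)+ 0/3
(3,4)# 1/2
(4,0)+ 1/3
(4,1)+ 1/3
(4,2)# 2/4
(4,3)# 2/3
(4,4)+ 0/3
(5,0)# 1/2
(5,2)# 3/3
(5,3)# 4/4
(5,4)# 1/3
(6,0)# 2/2
(6,1)# 2/2
(6,2)# 3/3
(6,3)# 2/3
(6,4)+ 0/2
Sum over 29 agents: 0/2 + 0/2 + 2/2 + 1/2 + 1/3 + 0/2 + 1/2 + 0/3 + 1/2 + 0/1 + 1/2 + 1/3 + 1/3 + 0/3 + 1/2 + 1/3 + 1/3 + 2/4 + 2/3 + 0/3 + 1/2 + 3/3 + 4/4 + 1/3 + 2/2 + 2/2 + 3/3 + 2/3 + 0/2 = 77/6; mean = 77/6 ÷ 29 = 77/174 = 0.442528… → 0.443.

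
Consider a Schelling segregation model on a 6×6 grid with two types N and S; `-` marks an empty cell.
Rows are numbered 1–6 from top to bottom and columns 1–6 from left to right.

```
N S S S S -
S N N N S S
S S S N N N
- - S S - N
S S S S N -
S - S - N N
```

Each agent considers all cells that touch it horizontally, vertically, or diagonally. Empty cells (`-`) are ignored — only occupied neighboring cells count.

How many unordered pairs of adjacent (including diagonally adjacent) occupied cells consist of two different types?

30

Scan each occupied cell's neighbors to the right and below (and the two forward diagonals) so each pair is counted once.
From row 1: 10 unlike of 18 pairs (running 10/18).
From row 2: 13 unlike of 21 pairs (running 23/39).
From row 3: 4 unlike of 13 pairs (running 27/52).
From row 4: 1 unlike of 8 pairs (running 28/60).
From row 5: 2 unlike of 12 pairs (running 30/72).
From row 6: 0 unlike of 1 pairs (running 30/73).
Total adjacent occupied pairs: 73; unlike-type pairs: 30.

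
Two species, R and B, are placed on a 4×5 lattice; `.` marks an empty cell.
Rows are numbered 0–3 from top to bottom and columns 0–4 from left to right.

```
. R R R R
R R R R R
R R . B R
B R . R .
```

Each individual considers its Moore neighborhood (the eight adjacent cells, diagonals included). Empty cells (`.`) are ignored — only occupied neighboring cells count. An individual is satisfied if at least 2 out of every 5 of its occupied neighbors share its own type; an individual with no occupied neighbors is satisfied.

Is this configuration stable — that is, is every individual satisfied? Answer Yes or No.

(0,1)R 4/4 ok
(0,2)R 5/5 ok
(0,3)R 5/5 ok
(0,4)R 3/3 ok
(1,0)R 4/4 ok
(1,1)R 6/6 ok
(1,2)R 6/7 ok
(1,3)R 6/7 ok
(1,4)R 4/5 ok
(2,0)R 4/5 ok
(2,1)R 5/6 ok
(2,3)B 0/5 unhappy
(2,4)R 3/4 ok
(3,0)B 0/3 unhappy
(3,1)R 2/3 ok
(3,3)R 1/2 ok
For instance (2,3) has only 0/5 same-type neighbors, below 2/5.

No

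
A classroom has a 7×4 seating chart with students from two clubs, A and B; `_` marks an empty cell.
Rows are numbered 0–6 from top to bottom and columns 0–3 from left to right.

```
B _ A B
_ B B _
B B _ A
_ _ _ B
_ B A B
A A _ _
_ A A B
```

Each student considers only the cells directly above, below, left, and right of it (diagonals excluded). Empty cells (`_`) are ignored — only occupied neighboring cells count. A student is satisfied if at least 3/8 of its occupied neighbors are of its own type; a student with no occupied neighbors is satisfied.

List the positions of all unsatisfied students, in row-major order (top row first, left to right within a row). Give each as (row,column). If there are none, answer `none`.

(0,2), (0,3), (2,3), (4,1), (4,2), (6,3)

Row 0: (0,0)B 0/0 ✓ · (0,2)A 0/2 ✗ · (0,3)B 0/1 ✗
Row 1: (1,1)B 2/2 ✓ · (1,2)B 1/2 ✓
Row 2: (2,0)B 1/1 ✓ · (2,1)B 2/2 ✓ · (2,3)A 0/1 ✗
Row 3: (3,3)B 1/2 ✓
Row 4: (4,1)B 0/2 ✗ · (4,2)A 0/2 ✗ · (4,3)B 1/2 ✓
Row 5: (5,0)A 1/1 ✓ · (5,1)A 2/3 ✓
Row 6: (6,1)A 2/2 ✓ · (6,2)A 1/2 ✓ · (6,3)B 0/1 ✗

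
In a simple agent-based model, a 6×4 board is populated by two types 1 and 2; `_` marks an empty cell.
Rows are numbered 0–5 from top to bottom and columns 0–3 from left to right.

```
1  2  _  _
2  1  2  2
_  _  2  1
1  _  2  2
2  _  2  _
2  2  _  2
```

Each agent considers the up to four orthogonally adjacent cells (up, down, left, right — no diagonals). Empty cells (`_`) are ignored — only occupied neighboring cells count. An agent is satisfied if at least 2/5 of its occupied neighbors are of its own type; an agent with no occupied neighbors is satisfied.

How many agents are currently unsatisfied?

(0,0)1 0/2 ✗
(0,1)2 0/2 ✗
(1,0)2 0/2 ✗
(1,1)1 0/3 ✗
(1,2)2 2/3 ✓
(1,3)2 1/2 ✓
(2,2)2 2/3 ✓
(2,3)1 0/3 ✗
(3,0)1 0/1 ✗
(3,2)2 3/3 ✓
(3,3)2 1/2 ✓
(4,0)2 1/2 ✓
(4,2)2 1/1 ✓
(5,0)2 2/2 ✓
(5,1)2 1/1 ✓
(5,3)2 0/0 ✓
Unsatisfied: (0,0), (0,1), (1,0), (1,1), (2,3), (3,0) — 6 in total.

6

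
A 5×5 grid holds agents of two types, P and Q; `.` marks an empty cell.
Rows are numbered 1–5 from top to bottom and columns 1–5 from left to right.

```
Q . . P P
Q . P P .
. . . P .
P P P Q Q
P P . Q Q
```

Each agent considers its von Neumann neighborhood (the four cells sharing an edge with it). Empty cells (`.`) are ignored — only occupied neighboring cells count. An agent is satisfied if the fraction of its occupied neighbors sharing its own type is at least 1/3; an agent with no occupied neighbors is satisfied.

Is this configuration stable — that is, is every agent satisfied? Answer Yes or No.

(1,1)Q 1/1 ✓
(1,4)P 2/2 ✓
(1,5)P 1/1 ✓
(2,1)Q 1/1 ✓
(2,3)P 1/1 ✓
(2,4)P 3/3 ✓
(3,4)P 1/2 ✓
(4,1)P 2/2 ✓
(4,2)P 3/3 ✓
(4,3)P 1/2 ✓
(4,4)Q 2/4 ✓
(4,5)Q 2/2 ✓
(5,1)P 2/2 ✓
(5,2)P 2/2 ✓
(5,4)Q 2/2 ✓
(5,5)Q 2/2 ✓
All meet the threshold, so the configuration is stable.

Yes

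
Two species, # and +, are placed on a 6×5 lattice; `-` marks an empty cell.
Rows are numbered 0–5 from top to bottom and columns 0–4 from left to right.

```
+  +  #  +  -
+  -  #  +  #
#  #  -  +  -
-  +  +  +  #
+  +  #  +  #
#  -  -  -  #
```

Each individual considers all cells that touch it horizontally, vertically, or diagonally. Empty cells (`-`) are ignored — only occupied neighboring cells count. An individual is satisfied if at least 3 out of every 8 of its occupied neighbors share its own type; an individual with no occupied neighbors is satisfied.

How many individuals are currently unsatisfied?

9

(0,0)+ 2/2 satisfied
(0,1)+ 2/4 satisfied
(0,2)# 1/4 not
(0,3)+ 1/4 not
(1,0)+ 2/4 satisfied
(1,2)# 2/6 not
(1,3)+ 2/5 satisfied
(1,4)# 0/3 not
(2,0)# 1/3 not
(2,1)# 2/5 satisfied
(2,3)+ 3/6 satisfied
(3,1)+ 3/6 satisfied
(3,2)+ 5/7 satisfied
(3,3)+ 3/6 satisfied
(3,4)# 1/4 not
(4,0)+ 2/3 satisfied
(4,1)+ 3/5 satisfied
(4,2)# 0/5 not
(4,3)+ 2/6 not
(4,4)# 2/4 satisfied
(5,0)# 0/2 not
(5,4)# 1/2 satisfied
Unsatisfied: (0,2), (0,3), (1,2), (1,4), (2,0), (3,4), (4,2), (4,3), (5,0) — 9 in total.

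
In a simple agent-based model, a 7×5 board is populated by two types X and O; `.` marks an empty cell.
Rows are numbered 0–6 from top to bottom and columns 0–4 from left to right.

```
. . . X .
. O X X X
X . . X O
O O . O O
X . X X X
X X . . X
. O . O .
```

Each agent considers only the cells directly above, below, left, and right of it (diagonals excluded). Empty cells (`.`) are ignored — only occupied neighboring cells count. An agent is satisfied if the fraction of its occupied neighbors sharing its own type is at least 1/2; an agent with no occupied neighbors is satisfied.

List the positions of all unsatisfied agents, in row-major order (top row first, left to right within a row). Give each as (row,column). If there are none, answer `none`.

Row 0: (0,3)X 1/1 ok
Row 1: (1,1)O 0/1 unhappy · (1,2)X 1/2 ok · (1,3)X 4/4 ok · (1,4)X 1/2 ok
Row 2: (2,0)X 0/1 unhappy · (2,3)X 1/3 unhappy · (2,4)O 1/3 unhappy
Row 3: (3,0)O 1/3 unhappy · (3,1)O 1/1 ok · (3,3)O 1/3 unhappy · (3,4)O 2/3 ok
Row 4: (4,0)X 1/2 ok · (4,2)X 1/1 ok · (4,3)X 2/3 ok · (4,4)X 2/3 ok
Row 5: (5,0)X 2/2 ok · (5,1)X 1/2 ok · (5,4)X 1/1 ok
Row 6: (6,1)O 0/1 unhappy · (6,3)O 0/0 ok

(1,1), (2,0), (2,3), (2,4), (3,0), (3,3), (6,1)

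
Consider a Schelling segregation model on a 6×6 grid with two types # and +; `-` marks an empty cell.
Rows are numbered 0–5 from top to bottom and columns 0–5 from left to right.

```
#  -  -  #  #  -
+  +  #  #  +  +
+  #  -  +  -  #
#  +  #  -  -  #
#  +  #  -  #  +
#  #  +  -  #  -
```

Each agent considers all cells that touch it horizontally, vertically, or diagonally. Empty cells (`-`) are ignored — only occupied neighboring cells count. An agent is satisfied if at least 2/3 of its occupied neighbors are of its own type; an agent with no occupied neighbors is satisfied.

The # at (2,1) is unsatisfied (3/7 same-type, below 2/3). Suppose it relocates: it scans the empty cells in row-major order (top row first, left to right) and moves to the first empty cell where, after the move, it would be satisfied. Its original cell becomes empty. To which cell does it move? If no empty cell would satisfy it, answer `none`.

(0,2)

Vacating (2,1). Empty cells in order:
  (0,1): 2/4 same-type → still unsatisfied.
  (0,2): 3/4 same-type → satisfied — stop here.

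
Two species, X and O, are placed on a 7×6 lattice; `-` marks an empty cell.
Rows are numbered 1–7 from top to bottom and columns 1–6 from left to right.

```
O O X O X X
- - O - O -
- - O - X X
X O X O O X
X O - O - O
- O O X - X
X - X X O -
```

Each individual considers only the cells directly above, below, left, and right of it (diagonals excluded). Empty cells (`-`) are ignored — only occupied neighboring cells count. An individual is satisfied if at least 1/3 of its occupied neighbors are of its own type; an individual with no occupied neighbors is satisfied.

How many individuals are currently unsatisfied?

Row 1: (1,1)O 1/1 ✓ · (1,2)O 1/2 ✓ · (1,3)X 0/3 ✗ · (1,4)O 0/2 ✗ · (1,5)X 1/3 ✓ · (1,6)X 1/1 ✓
Row 2: (2,3)O 1/2 ✓ · (2,5)O 0/2 ✗
Row 3: (3,3)O 1/2 ✓ · (3,5)X 1/3 ✓ · (3,6)X 2/2 ✓
Row 4: (4,1)X 1/2 ✓ · (4,2)O 1/3 ✓ · (4,3)X 0/3 ✗ · (4,4)O 2/3 ✓ · (4,5)O 1/3 ✓ · (4,6)X 1/3 ✓
Row 5: (5,1)X 1/2 ✓ · (5,2)O 2/3 ✓ · (5,4)O 1/2 ✓ · (5,6)O 0/2 ✗
Row 6: (6,2)O 2/2 ✓ · (6,3)O 1/3 ✓ · (6,4)X 1/3 ✓ · (6,6)X 0/1 ✗
Row 7: (7,1)X 0/0 ✓ · (7,3)X 1/2 ✓ · (7,4)X 2/3 ✓ · (7,5)O 0/1 ✗
Unsatisfied: (1,3), (1,4), (2,5), (4,3), (5,6), (6,6), (7,5) — 7 in total.

7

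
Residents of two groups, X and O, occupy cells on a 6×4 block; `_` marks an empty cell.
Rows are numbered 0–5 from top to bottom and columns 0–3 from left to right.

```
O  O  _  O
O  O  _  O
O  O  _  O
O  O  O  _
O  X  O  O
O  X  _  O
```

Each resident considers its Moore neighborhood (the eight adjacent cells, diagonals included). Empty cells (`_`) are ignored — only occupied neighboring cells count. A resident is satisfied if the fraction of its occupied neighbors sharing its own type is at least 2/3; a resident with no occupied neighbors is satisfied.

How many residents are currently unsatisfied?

Row 0: (0,0)O 3/3 ✓ · (0,1)O 3/3 ✓ · (0,3)O 1/1 ✓
Row 1: (1,0)O 5/5 ✓ · (1,1)O 5/5 ✓ · (1,3)O 2/2 ✓
Row 2: (2,0)O 5/5 ✓ · (2,1)O 6/6 ✓ · (2,3)O 2/2 ✓
Row 3: (3,0)O 4/5 ✓ · (3,1)O 6/7 ✓ · (3,2)O 5/6 ✓
Row 4: (4,0)O 3/5 ✗ · (4,1)X 1/7 ✗ · (4,2)O 4/6 ✓ · (4,3)O 3/3 ✓
Row 5: (5,0)O 1/3 ✗ · (5,1)X 1/4 ✗ · (5,3)O 2/2 ✓
Unsatisfied: (4,0), (4,1), (5,0), (5,1) — 4 in total.

4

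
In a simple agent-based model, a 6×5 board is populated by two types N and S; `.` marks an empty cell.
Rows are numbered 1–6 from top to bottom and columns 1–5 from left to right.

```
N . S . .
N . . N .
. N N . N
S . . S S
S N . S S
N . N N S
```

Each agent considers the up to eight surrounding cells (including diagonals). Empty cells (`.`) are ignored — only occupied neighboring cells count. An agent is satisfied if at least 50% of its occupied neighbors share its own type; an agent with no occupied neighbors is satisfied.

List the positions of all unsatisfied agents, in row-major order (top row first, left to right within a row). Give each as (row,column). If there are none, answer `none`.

Row 1: (1,1)N 1/1 ✓ · (1,3)S 0/1 ✗
Row 2: (2,1)N 2/2 ✓ · (2,4)N 2/3 ✓
Row 3: (3,2)N 2/3 ✓ · (3,3)N 2/3 ✓ · (3,5)N 1/3 ✗
Row 4: (4,1)S 1/3 ✗ · (4,4)S 3/5 ✓ · (4,5)S 3/4 ✓
Row 5: (5,1)S 1/3 ✗ · (5,2)N 2/4 ✓ · (5,4)S 4/6 ✓ · (5,5)S 4/5 ✓
Row 6: (6,1)N 1/2 ✓ · (6,3)N 2/3 ✓ · (6,4)N 1/4 ✗ · (6,5)S 2/3 ✓

(1,3), (3,5), (4,1), (5,1), (6,4)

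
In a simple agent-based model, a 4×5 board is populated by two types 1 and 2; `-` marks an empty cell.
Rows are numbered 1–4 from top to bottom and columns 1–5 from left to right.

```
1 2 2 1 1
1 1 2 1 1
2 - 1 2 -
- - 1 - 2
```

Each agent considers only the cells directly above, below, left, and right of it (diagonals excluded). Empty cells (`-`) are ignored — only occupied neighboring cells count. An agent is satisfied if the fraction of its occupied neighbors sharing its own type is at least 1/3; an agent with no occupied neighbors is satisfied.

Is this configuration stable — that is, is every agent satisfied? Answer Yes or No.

No

(1,1)1 1/2 satisfied
(1,2)2 1/3 satisfied
(1,3)2 2/3 satisfied
(1,4)1 2/3 satisfied
(1,5)1 2/2 satisfied
(2,1)1 2/3 satisfied
(2,2)1 1/3 satisfied
(2,3)2 1/4 not
(2,4)1 2/4 satisfied
(2,5)1 2/2 satisfied
(3,1)2 0/1 not
(3,3)1 1/3 satisfied
(3,4)2 0/2 not
(4,3)1 1/1 satisfied
(4,5)2 0/0 satisfied
For instance (2,3) has only 1/4 same-type neighbors, below 1/3.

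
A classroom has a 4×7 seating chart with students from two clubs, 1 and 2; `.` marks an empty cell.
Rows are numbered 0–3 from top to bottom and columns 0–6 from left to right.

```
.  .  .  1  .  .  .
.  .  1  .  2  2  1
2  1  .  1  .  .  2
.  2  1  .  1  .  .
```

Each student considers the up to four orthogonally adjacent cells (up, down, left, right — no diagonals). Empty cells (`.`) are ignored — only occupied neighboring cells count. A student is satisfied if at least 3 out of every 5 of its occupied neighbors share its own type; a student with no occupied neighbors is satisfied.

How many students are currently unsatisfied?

(0,3)1 0/0 satisfied
(1,2)1 0/0 satisfied
(1,4)2 1/1 satisfied
(1,5)2 1/2 not
(1,6)1 0/2 not
(2,0)2 0/1 not
(2,1)1 0/2 not
(2,3)1 0/0 satisfied
(2,6)2 0/1 not
(3,1)2 0/2 not
(3,2)1 0/1 not
(3,4)1 0/0 satisfied
Unsatisfied: (1,5), (1,6), (2,0), (2,1), (2,6), (3,1), (3,2) — 7 in total.

7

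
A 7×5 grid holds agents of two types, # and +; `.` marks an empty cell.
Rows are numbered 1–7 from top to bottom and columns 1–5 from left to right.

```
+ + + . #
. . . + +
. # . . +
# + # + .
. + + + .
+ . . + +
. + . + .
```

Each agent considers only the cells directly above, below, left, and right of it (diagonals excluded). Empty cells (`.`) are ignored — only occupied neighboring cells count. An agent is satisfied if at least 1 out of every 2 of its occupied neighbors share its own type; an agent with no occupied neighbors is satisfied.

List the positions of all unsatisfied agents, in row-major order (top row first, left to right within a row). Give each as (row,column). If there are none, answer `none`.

(1,5), (3,2), (4,1), (4,2), (4,3)

(1,1)+ 1/1 ok
(1,2)+ 2/2 ok
(1,3)+ 1/1 ok
(1,5)# 0/1 unhappy
(2,4)+ 1/1 ok
(2,5)+ 2/3 ok
(3,2)# 0/1 unhappy
(3,5)+ 1/1 ok
(4,1)# 0/1 unhappy
(4,2)+ 1/4 unhappy
(4,3)# 0/3 unhappy
(4,4)+ 1/2 ok
(5,2)+ 2/2 ok
(5,3)+ 2/3 ok
(5,4)+ 3/3 ok
(6,1)+ 0/0 ok
(6,4)+ 3/3 ok
(6,5)+ 1/1 ok
(7,2)+ 0/0 ok
(7,4)+ 1/1 ok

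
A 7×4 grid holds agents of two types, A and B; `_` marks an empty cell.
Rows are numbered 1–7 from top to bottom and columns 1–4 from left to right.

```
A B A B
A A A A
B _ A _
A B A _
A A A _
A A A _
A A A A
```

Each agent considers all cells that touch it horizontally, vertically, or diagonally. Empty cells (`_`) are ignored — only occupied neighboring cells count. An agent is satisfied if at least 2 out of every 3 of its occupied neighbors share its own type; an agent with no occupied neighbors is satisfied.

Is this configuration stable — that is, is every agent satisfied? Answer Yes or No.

No

Row 1: (1,1)A 2/3 satisfied · (1,2)B 0/5 not · (1,3)A 3/5 not · (1,4)B 0/3 not
Row 2: (2,1)A 2/4 not · (2,2)A 5/7 satisfied · (2,3)A 4/6 satisfied · (2,4)A 3/4 satisfied
Row 3: (3,1)B 1/4 not · (3,3)A 4/5 satisfied
Row 4: (4,1)A 2/4 not · (4,2)B 1/7 not · (4,3)A 3/4 satisfied
Row 5: (5,1)A 4/5 satisfied · (5,2)A 7/8 satisfied · (5,3)A 4/5 satisfied
Row 6: (6,1)A 5/5 satisfied · (6,2)A 8/8 satisfied · (6,3)A 6/6 satisfied
Row 7: (7,1)A 3/3 satisfied · (7,2)A 5/5 satisfied · (7,3)A 4/4 satisfied · (7,4)A 2/2 satisfied
For instance (1,2) has only 0/5 same-type neighbors, below 2/3.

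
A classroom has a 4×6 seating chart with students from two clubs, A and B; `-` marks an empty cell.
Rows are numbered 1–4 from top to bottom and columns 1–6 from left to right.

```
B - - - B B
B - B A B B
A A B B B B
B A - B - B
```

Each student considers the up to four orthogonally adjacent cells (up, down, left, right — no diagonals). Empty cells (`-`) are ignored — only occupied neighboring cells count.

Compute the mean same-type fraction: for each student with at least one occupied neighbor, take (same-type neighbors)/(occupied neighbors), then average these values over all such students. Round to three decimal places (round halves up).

0.704

Row 1: (1,1)B 1/1 · (1,5)B 2/2 · (1,6)B 2/2
Row 2: (2,1)B 1/2 · (2,3)B 1/2 · (2,4)A 0/3 · (2,5)B 3/4 · (2,6)B 3/3
Row 3: (3,1)A 1/3 · (3,2)A 2/3 · (3,3)B 2/3 · (3,4)B 3/4 · (3,5)B 3/3 · (3,6)B 3/3
Row 4: (4,1)B 0/2 · (4,2)A 1/2 · (4,4)B 1/1 · (4,6)B 1/1
Sum over 18 students: 1/1 + 2/2 + 2/2 + 1/2 + 1/2 + 0/3 + 3/4 + 3/3 + 1/3 + 2/3 + 2/3 + 3/4 + 3/3 + 3/3 + 0/2 + 1/2 + 1/1 + 1/1 = 38/3; mean = 38/3 ÷ 18 = 19/27 = 0.703703… → 0.704.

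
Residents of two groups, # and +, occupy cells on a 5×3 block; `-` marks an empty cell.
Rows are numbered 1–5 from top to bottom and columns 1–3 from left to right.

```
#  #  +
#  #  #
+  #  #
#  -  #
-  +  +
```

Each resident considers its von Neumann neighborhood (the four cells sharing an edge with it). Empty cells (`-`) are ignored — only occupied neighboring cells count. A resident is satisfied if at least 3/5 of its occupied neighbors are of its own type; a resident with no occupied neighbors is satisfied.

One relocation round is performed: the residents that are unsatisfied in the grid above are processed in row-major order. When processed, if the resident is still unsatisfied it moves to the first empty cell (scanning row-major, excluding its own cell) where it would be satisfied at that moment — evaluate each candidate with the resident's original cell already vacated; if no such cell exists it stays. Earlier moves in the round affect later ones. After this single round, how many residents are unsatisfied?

Initially unsatisfied (in order): (1,3), (3,1), (4,1), (4,3), (5,3).
  (1,3): no empty cell satisfies it; stays.
  (3,1): no empty cell satisfies it; stays.
  (4,1) → (4,2).
  (4,3): now satisfied by earlier moves; stays.
  (5,3) → (5,1).
Resulting grid:
# # +
# # #
+ # #
- # #
+ + -
Unsatisfied now: (1,3), (3,1), (5,2).

3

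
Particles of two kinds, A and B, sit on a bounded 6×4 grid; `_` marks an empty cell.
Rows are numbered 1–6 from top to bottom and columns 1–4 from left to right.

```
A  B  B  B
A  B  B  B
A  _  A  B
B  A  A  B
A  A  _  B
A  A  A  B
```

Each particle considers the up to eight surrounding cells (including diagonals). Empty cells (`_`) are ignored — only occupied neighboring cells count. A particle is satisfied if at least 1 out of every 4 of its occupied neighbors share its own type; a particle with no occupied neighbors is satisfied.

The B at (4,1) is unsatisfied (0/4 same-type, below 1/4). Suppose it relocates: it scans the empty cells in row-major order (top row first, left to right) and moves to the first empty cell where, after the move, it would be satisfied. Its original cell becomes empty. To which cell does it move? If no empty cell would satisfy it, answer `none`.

(3,2)

Vacating (4,1). Empty cells in order:
  (3,2): 2/7 same-type → satisfied — stop here.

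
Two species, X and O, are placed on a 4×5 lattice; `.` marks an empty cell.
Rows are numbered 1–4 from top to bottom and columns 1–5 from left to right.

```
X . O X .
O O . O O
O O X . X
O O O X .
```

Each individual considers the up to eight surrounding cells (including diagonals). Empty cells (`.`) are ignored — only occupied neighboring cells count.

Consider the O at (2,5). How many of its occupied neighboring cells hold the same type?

Occupied neighbors of (2,5): (1,4)=X, (2,4)=O, (3,5)=X.
Same type (O): 1 of 3.

1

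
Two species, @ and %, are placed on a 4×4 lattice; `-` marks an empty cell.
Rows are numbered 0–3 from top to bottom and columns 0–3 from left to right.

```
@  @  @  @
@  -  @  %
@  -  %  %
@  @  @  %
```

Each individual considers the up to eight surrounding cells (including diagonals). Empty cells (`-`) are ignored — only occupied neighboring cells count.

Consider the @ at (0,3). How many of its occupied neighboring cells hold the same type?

2

Occupied neighbors of (0,3): (0,2)=@, (1,2)=@, (1,3)=%.
Same type (@): 2 of 3.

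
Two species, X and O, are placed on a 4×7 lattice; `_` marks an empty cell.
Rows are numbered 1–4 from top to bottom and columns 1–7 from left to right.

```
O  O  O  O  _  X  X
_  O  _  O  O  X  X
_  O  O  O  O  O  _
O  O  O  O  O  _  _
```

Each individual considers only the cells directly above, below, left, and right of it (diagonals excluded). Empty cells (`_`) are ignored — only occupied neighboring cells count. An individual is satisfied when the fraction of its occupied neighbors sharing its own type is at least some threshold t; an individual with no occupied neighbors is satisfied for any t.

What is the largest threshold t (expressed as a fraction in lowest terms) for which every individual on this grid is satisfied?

1/2

Row 1: (1,1)O 1/1 · (1,2)O 3/3 · (1,3)O 2/2 · (1,4)O 2/2 · (1,6)X 2/2 · (1,7)X 2/2
Row 2: (2,2)O 2/2 · (2,4)O 3/3 · (2,5)O 2/3 · (2,6)X 2/4 · (2,7)X 2/2
Row 3: (3,2)O 3/3 · (3,3)O 3/3 · (3,4)O 4/4 · (3,5)O 4/4 · (3,6)O 1/2
Row 4: (4,1)O 1/1 · (4,2)O 3/3 · (4,3)O 3/3 · (4,4)O 3/3 · (4,5)O 2/2
The smallest same-type fraction is 2/4 at (2,6), which reduces to 1/2. Any threshold above that leaves this individual unsatisfied.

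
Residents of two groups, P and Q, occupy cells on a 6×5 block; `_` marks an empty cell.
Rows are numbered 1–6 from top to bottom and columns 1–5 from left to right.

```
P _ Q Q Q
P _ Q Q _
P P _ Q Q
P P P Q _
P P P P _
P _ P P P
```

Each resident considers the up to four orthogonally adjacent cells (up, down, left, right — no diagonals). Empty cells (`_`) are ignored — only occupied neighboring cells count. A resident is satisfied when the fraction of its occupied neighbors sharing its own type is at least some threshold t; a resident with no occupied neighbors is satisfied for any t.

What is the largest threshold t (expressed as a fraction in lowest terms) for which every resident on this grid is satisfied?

1/3

(1,1)P 1/1
(1,3)Q 2/2
(1,4)Q 3/3
(1,5)Q 1/1
(2,1)P 2/2
(2,3)Q 2/2
(2,4)Q 3/3
(3,1)P 3/3
(3,2)P 2/2
(3,4)Q 3/3
(3,5)Q 1/1
(4,1)P 3/3
(4,2)P 4/4
(4,3)P 2/3
(4,4)Q 1/3
(5,1)P 3/3
(5,2)P 3/3
(5,3)P 4/4
(5,4)P 2/3
(6,1)P 1/1
(6,3)P 2/2
(6,4)P 3/3
(6,5)P 1/1
The smallest same-type fraction is 1/3 at (4,4), which reduces to 1/3. Any threshold above that leaves this resident unsatisfied.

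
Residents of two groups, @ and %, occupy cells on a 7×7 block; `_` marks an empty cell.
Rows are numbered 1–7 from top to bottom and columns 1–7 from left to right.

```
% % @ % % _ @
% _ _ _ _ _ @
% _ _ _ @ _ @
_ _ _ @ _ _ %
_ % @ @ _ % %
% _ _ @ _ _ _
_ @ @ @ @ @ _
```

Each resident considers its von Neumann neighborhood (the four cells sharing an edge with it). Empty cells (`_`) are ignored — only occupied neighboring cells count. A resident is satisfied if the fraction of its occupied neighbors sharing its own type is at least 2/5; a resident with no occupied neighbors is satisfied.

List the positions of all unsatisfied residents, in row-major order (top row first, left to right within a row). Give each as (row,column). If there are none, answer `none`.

(1,1)% 2/2 ok
(1,2)% 1/2 ok
(1,3)@ 0/2 unhappy
(1,4)% 1/2 ok
(1,5)% 1/1 ok
(1,7)@ 1/1 ok
(2,1)% 2/2 ok
(2,7)@ 2/2 ok
(3,1)% 1/1 ok
(3,5)@ 0/0 ok
(3,7)@ 1/2 ok
(4,4)@ 1/1 ok
(4,7)% 1/2 ok
(5,2)% 0/1 unhappy
(5,3)@ 1/2 ok
(5,4)@ 3/3 ok
(5,6)% 1/1 ok
(5,7)% 2/2 ok
(6,1)% 0/0 ok
(6,4)@ 2/2 ok
(7,2)@ 1/1 ok
(7,3)@ 2/2 ok
(7,4)@ 3/3 ok
(7,5)@ 2/2 ok
(7,6)@ 1/1 ok

(1,3), (5,2)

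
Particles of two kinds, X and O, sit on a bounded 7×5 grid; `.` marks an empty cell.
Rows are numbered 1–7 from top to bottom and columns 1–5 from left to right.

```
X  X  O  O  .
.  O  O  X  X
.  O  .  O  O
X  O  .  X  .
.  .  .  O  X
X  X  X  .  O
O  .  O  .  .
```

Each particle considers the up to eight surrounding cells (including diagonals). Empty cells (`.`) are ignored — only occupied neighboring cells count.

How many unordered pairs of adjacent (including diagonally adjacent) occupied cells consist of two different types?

Scan each occupied cell's neighbors to the right and below (and the two forward diagonals) so each pair is counted once.
From row 1: 7 unlike of 12 pairs (running 7/12).
From row 2: 5 unlike of 10 pairs (running 12/22).
From row 3: 3 unlike of 5 pairs (running 15/27).
From row 4: 2 unlike of 3 pairs (running 17/30).
From row 5: 3 unlike of 4 pairs (running 20/34).
From row 6: 4 unlike of 6 pairs (running 24/40).
Total adjacent occupied pairs: 40; unlike-type pairs: 24.

24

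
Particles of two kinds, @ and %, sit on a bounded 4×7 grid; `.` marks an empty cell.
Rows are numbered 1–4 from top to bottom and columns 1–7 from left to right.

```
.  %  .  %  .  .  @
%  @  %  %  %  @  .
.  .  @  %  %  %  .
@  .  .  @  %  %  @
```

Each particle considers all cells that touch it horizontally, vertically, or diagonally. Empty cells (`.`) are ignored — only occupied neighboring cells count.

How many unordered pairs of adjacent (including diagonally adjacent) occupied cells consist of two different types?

Scan each occupied cell's neighbors to the right and below (and the two forward diagonals) so each pair is counted once.
Row 1: %(1,2)–@(2,2)≠ %(1,2)–%(2,3)= %(1,2)–%(2,1)= %(1,4)–%(2,4)= %(1,4)–%(2,5)= %(1,4)–%(2,3)= @(1,7)–@(2,6)=  → 1/7 unlike.
Row 2: %(2,1)–@(2,2)≠ @(2,2)–%(2,3)≠ @(2,2)–@(3,3)= %(2,3)–%(2,4)= %(2,3)–@(3,3)≠ %(2,3)–%(3,4)= %(2,4)–%(2,5)= %(2,4)–%(3,4)= %(2,4)–%(3,5)= %(2,4)–@(3,3)≠ %(2,5)–@(2,6)≠ %(2,5)–%(3,5)= %(2,5)–%(3,6)= %(2,5)–%(3,4)= @(2,6)–%(3,6)≠ @(2,6)–%(3,5)≠  → 7/16 unlike.
Row 3: @(3,3)–%(3,4)≠ @(3,3)–@(4,4)= %(3,4)–%(3,5)= %(3,4)–@(4,4)≠ %(3,4)–%(4,5)= %(3,5)–%(3,6)= %(3,5)–%(4,5)= %(3,5)–%(4,6)= %(3,5)–@(4,4)≠ %(3,6)–%(4,6)= %(3,6)–@(4,7)≠ %(3,6)–%(4,5)=  → 4/12 unlike.
Row 4: @(4,4)–%(4,5)≠ %(4,5)–%(4,6)= %(4,6)–@(4,7)≠  → 2/3 unlike.
Total adjacent occupied pairs: 38; unlike-type pairs: 14.

14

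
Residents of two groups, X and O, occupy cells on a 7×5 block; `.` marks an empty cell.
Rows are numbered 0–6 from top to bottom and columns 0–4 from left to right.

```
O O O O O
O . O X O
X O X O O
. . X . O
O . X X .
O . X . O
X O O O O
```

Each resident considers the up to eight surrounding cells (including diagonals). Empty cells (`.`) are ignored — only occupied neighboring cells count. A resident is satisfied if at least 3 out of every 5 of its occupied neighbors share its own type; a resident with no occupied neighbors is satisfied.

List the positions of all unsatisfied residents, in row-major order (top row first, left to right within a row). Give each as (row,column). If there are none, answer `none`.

(1,3), (2,0), (2,1), (2,2), (2,3), (5,2), (6,0), (6,1)

Row 0: (0,0)O 2/2 satisfied · (0,1)O 4/4 satisfied · (0,2)O 3/4 satisfied · (0,3)O 4/5 satisfied · (0,4)O 2/3 satisfied
Row 1: (1,0)O 3/4 satisfied · (1,2)O 5/7 satisfied · (1,3)X 1/8 not · (1,4)O 4/5 satisfied
Row 2: (2,0)X 0/2 not · (2,1)O 2/5 not · (2,2)X 2/5 not · (2,3)O 4/7 not · (2,4)O 3/4 satisfied
Row 3: (3,2)X 3/5 satisfied · (3,4)O 2/3 satisfied
Row 4: (4,0)O 1/1 satisfied · (4,2)X 3/3 satisfied · (4,3)X 3/5 satisfied
Row 5: (5,0)O 2/3 satisfied · (5,2)X 2/5 not · (5,4)O 2/3 satisfied
Row 6: (6,0)X 0/2 not · (6,1)O 2/4 not · (6,2)O 2/3 satisfied · (6,3)O 3/4 satisfied · (6,4)O 2/2 satisfied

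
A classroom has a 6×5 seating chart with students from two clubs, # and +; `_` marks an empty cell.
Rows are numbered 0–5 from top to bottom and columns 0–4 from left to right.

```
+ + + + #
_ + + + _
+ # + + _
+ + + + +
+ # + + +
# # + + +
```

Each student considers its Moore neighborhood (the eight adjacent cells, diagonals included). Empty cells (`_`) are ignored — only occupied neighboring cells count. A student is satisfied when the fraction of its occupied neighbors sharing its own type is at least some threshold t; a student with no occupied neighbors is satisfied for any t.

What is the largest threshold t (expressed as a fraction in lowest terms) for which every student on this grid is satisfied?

Row 0: (0,0)+ 2/2 · (0,1)+ 4/4 · (0,2)+ 5/5 · (0,3)+ 3/4 · (0,4)# 0/2
Row 1: (1,1)+ 6/7 · (1,2)+ 7/8 · (1,3)+ 5/6
Row 2: (2,0)+ 3/4 · (2,1)# 0/7 · (2,2)+ 7/8 · (2,3)+ 6/6
Row 3: (3,0)+ 3/5 · (3,1)+ 6/8 · (3,2)+ 6/8 · (3,3)+ 7/7 · (3,4)+ 4/4
Row 4: (4,0)+ 2/5 · (4,1)# 2/8 · (4,2)+ 6/8 · (4,3)+ 8/8 · (4,4)+ 5/5
Row 5: (5,0)# 2/3 · (5,1)# 2/5 · (5,2)+ 3/5 · (5,3)+ 5/5 · (5,4)+ 3/3
The smallest same-type fraction is 0/2 at (0,4), which reduces to 0/1. Any threshold above that leaves this student unsatisfied.

0/1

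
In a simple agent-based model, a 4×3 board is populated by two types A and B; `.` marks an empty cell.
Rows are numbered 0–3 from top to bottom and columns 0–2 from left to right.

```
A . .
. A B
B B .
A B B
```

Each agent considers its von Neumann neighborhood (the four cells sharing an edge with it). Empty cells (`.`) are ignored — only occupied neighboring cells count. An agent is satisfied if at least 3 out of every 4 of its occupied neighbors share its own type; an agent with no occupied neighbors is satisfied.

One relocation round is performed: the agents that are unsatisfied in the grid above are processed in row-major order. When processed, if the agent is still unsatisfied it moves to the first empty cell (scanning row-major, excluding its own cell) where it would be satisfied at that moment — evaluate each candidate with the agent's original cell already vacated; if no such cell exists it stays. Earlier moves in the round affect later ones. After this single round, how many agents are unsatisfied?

0

Initially unsatisfied (in order): (1,1), (1,2), (2,0), (2,1), (3,0), (3,1).
  (1,1) → (0,1).
  (1,2): now satisfied by earlier moves; stays.
  (2,0) → (2,2).
  (2,1): now satisfied by earlier moves; stays.
  (3,0) → (1,0).
  (3,1): now satisfied by earlier moves; stays.
Resulting grid:
A A .
A . B
. B B
. B B
All satisfied now.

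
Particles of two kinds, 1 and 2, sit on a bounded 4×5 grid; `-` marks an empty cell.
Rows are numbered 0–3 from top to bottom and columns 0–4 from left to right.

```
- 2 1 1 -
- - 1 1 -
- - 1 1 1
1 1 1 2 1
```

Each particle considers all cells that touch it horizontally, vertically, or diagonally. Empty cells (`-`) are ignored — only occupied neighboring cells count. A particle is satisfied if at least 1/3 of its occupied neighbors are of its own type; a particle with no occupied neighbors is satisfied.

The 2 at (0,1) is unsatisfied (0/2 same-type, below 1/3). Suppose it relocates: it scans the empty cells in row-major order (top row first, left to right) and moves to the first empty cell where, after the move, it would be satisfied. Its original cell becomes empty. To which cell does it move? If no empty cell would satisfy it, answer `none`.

Vacating (0,1). Empty cells in order:
  (0,0): 0/0 same-type → satisfied — stop here.

(0,0)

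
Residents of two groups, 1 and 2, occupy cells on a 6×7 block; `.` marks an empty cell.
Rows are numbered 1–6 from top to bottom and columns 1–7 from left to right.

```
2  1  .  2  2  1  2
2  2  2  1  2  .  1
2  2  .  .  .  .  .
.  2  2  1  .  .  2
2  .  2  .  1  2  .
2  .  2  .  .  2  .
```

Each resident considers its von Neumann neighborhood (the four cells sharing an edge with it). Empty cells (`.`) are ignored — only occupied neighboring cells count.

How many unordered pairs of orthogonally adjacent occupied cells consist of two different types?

Scan each occupied cell's neighbors to the right and below so each pair is counted once.
Row 1: 2(1,1)–1(1,2)≠ 2(1,1)–2(2,1)= 1(1,2)–2(2,2)≠ 2(1,4)–2(1,5)= 2(1,4)–1(2,4)≠ 2(1,5)–1(1,6)≠ 2(1,5)–2(2,5)= 1(1,6)–2(1,7)≠ 2(1,7)–1(2,7)≠  → 6/9 unlike.
Row 2: 2(2,1)–2(2,2)= 2(2,1)–2(3,1)= 2(2,2)–2(2,3)= 2(2,2)–2(3,2)= 2(2,3)–1(2,4)≠ 1(2,4)–2(2,5)≠  → 2/6 unlike.
Row 3: 2(3,1)–2(3,2)= 2(3,2)–2(4,2)=  → 0/2 unlike.
Row 4: 2(4,2)–2(4,3)= 2(4,3)–1(4,4)≠ 2(4,3)–2(5,3)=  → 1/3 unlike.
Row 5: 2(5,1)–2(6,1)= 2(5,3)–2(6,3)= 1(5,5)–2(5,6)≠ 2(5,6)–2(6,6)=  → 1/4 unlike.
Total adjacent occupied pairs: 24; unlike-type pairs: 10.

10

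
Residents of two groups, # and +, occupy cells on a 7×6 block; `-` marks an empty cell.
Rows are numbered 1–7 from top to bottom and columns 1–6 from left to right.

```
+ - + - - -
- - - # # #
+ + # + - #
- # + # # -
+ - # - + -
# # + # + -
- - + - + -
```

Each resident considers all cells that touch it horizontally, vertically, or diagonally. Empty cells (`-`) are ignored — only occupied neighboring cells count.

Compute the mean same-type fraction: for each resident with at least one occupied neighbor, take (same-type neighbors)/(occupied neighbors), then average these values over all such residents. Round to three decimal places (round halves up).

0.449

Row 1: (1,1)+ — no occupied neighbors · (1,3)+ 0/1
Row 2: (2,4)# 2/4 · (2,5)# 3/4 · (2,6)# 2/2
Row 3: (3,1)+ 1/2 · (3,2)+ 2/4 · (3,3)# 3/6 · (3,4)+ 1/6 · (3,6)# 3/3
Row 4: (4,2)# 2/6 · (4,3)+ 2/6 · (4,4)# 3/6 · (4,5)# 2/4
Row 5: (5,1)+ 0/3 · (5,3)# 4/6 · (5,5)+ 1/4
Row 6: (6,1)# 1/2 · (6,2)# 2/5 · (6,3)+ 1/4 · (6,4)# 1/6 · (6,5)+ 2/3
Row 7: (7,3)+ 1/3 · (7,5)+ 1/2
Sum over 23 residents: 0/1 + 2/4 + 3/4 + 2/2 + 1/2 + 2/4 + 3/6 + 1/6 + 3/3 + 2/6 + 2/6 + 3/6 + 2/4 + 0/3 + 4/6 + 1/4 + 1/2 + 2/5 + 1/4 + 1/6 + 2/3 + 1/3 + 1/2 = 619/60; mean = 619/60 ÷ 23 = 619/1380 = 0.448550… → 0.449.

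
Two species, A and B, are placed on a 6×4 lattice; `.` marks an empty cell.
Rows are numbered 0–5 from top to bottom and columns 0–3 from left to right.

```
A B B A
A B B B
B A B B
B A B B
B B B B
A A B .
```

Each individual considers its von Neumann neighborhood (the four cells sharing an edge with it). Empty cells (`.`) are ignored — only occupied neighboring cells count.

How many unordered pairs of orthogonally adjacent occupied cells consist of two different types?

Scan each occupied cell's neighbors to the right and below so each pair is counted once.
From row 0: 3 unlike of 7 pairs (running 3/7).
From row 1: 3 unlike of 7 pairs (running 6/14).
From row 2: 2 unlike of 7 pairs (running 8/21).
From row 3: 3 unlike of 7 pairs (running 11/28).
From row 4: 2 unlike of 6 pairs (running 13/34).
From row 5: 1 unlike of 2 pairs (running 14/36).
Total adjacent occupied pairs: 36; unlike-type pairs: 14.

14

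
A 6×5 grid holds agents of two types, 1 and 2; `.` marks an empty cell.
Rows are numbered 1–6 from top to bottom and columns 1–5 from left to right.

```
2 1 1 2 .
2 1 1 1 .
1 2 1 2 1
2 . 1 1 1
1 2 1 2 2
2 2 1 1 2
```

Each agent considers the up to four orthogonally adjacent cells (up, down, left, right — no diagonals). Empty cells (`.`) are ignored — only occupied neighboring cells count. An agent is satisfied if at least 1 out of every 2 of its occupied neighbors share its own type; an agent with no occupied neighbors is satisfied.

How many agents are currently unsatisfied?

Row 1: (1,1)2 1/2 ✓ · (1,2)1 2/3 ✓ · (1,3)1 2/3 ✓ · (1,4)2 0/2 ✗
Row 2: (2,1)2 1/3 ✗ · (2,2)1 2/4 ✓ · (2,3)1 4/4 ✓ · (2,4)1 1/3 ✗
Row 3: (3,1)1 0/3 ✗ · (3,2)2 0/3 ✗ · (3,3)1 2/4 ✓ · (3,4)2 0/4 ✗ · (3,5)1 1/2 ✓
Row 4: (4,1)2 0/2 ✗ · (4,3)1 3/3 ✓ · (4,4)1 2/4 ✓ · (4,5)1 2/3 ✓
Row 5: (5,1)1 0/3 ✗ · (5,2)2 1/3 ✗ · (5,3)1 2/4 ✓ · (5,4)2 1/4 ✗ · (5,5)2 2/3 ✓
Row 6: (6,1)2 1/2 ✓ · (6,2)2 2/3 ✓ · (6,3)1 2/3 ✓ · (6,4)1 1/3 ✗ · (6,5)2 1/2 ✓
Unsatisfied: (1,4), (2,1), (2,4), (3,1), (3,2), (3,4), (4,1), (5,1), (5,2), (5,4), (6,4) — 11 in total.

11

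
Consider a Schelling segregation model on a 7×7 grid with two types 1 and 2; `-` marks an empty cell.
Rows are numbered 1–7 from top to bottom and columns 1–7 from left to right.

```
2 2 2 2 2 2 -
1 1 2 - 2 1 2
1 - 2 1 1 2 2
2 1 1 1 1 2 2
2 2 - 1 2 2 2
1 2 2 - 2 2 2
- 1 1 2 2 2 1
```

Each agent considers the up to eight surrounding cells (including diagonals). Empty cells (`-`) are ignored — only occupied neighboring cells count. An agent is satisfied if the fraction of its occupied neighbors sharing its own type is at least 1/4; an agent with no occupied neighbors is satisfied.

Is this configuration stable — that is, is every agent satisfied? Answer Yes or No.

No

(1,1)2 1/3 ✓
(1,2)2 3/5 ✓
(1,3)2 3/4 ✓
(1,4)2 4/4 ✓
(1,5)2 3/4 ✓
(1,6)2 3/4 ✓
(2,1)1 2/4 ✓
(2,2)1 2/7 ✓
(2,3)2 4/6 ✓
(2,5)2 4/7 ✓
(2,6)1 1/7 ✗
(2,7)2 3/4 ✓
(3,1)1 3/4 ✓
(3,3)2 1/6 ✗
(3,4)1 4/7 ✓
(3,5)1 4/7 ✓
(3,6)2 5/8 ✓
(3,7)2 4/5 ✓
(4,1)2 2/4 ✓
(4,2)1 2/6 ✓
(4,3)1 4/6 ✓
(4,4)1 5/7 ✓
(4,5)1 4/8 ✓
(4,6)2 6/8 ✓
(4,7)2 5/5 ✓
(5,1)2 3/5 ✓
(5,2)2 4/7 ✓
(5,4)1 3/6 ✓
(5,5)2 4/7 ✓
(5,6)2 7/8 ✓
(5,7)2 5/5 ✓
(6,1)1 1/4 ✓
(6,2)2 3/6 ✓
(6,3)2 3/6 ✓
(6,5)2 6/7 ✓
(6,6)2 7/8 ✓
(6,7)2 4/5 ✓
(7,2)1 2/4 ✓
(7,3)1 1/4 ✓
(7,4)2 3/4 ✓
(7,5)2 4/4 ✓
(7,6)2 4/5 ✓
(7,7)1 0/3 ✗
For instance (2,6) has only 1/7 same-type neighbors, below 1/4.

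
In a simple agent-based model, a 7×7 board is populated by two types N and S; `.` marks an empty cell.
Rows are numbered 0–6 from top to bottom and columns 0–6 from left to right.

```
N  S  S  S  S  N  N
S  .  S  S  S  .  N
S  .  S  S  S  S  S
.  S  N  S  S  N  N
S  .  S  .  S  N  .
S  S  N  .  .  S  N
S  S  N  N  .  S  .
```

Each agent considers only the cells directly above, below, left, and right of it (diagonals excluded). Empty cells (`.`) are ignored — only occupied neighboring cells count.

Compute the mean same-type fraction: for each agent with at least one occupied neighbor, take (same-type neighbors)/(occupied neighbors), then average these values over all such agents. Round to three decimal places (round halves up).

(0,0)N 0/2
(0,1)S 1/2
(0,2)S 3/3
(0,3)S 3/3
(0,4)S 2/3
(0,5)N 1/2
(0,6)N 2/2
(1,0)S 1/2
(1,2)S 3/3
(1,3)S 4/4
(1,4)S 3/3
(1,6)N 1/2
(2,0)S 1/1
(2,2)S 2/3
(2,3)S 4/4
(2,4)S 4/4
(2,5)S 2/3
(2,6)S 1/3
(3,1)S 0/1
(3,2)N 0/4
(3,3)S 2/3
(3,4)S 3/4
(3,5)N 2/4
(3,6)N 1/2
(4,0)S 1/1
(4,2)S 0/2
(4,4)S 1/2
(4,5)N 1/3
(5,0)S 3/3
(5,1)S 2/3
(5,2)N 1/3
(5,5)S 1/3
(5,6)N 0/1
(6,0)S 2/2
(6,1)S 2/3
(6,2)N 2/3
(6,3)N 1/1
(6,5)S 1/1
Sum over 38 agents: 0/2 + 1/2 + 3/3 + 3/3 + 2/3 + 1/2 + 2/2 + 1/2 + 3/3 + 4/4 + 3/3 + 1/2 + 1/1 + 2/3 + 4/4 + 4/4 + 2/3 + 1/3 + 0/1 + 0/4 + 2/3 + 3/4 + 2/4 + 1/2 + 1/1 + 0/2 + 1/2 + 1/3 + 3/3 + 2/3 + 1/3 + 1/3 + 0/1 + 2/2 + 2/3 + 2/3 + 1/1 + 1/1 = 97/4; mean = 97/4 ÷ 38 = 97/152 = 0.638157… → 0.638.

0.638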